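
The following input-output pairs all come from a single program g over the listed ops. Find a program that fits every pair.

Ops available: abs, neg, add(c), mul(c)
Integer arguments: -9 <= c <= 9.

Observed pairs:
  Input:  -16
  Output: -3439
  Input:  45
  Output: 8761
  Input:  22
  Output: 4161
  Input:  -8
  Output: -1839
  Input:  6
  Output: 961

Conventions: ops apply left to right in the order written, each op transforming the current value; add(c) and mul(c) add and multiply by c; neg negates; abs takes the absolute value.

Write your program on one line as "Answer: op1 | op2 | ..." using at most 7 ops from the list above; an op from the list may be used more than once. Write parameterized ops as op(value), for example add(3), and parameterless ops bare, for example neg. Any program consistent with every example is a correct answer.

mul(5) | add(-6) | mul(8) | mul(-5) | add(-1) | mul(-1)

Check, running the answer program on each example:
  -16 -> -80 -> -86 -> -688 -> 3440 -> 3439 -> -3439
  45 -> 225 -> 219 -> 1752 -> -8760 -> -8761 -> 8761
  22 -> 110 -> 104 -> 832 -> -4160 -> -4161 -> 4161
  -8 -> -40 -> -46 -> -368 -> 1840 -> 1839 -> -1839
  6 -> 30 -> 24 -> 192 -> -960 -> -961 -> 961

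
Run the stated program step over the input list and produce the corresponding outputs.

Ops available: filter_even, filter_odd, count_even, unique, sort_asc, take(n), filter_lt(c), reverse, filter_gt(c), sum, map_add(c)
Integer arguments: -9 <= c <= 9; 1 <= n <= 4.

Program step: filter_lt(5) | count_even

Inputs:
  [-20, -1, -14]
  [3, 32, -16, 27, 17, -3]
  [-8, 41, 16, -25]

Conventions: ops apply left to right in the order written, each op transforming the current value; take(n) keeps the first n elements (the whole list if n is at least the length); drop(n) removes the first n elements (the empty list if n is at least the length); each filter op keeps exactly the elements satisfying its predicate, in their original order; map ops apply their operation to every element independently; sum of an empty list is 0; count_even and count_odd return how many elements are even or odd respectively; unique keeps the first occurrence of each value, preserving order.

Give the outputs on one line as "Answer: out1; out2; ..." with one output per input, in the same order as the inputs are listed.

Execution, op by op:
  [-20, -1, -14] -> [-20, -1, -14] -> 2
  [3, 32, -16, 27, 17, -3] -> [3, -16, -3] -> 1
  [-8, 41, 16, -25] -> [-8, -25] -> 1

2; 1; 1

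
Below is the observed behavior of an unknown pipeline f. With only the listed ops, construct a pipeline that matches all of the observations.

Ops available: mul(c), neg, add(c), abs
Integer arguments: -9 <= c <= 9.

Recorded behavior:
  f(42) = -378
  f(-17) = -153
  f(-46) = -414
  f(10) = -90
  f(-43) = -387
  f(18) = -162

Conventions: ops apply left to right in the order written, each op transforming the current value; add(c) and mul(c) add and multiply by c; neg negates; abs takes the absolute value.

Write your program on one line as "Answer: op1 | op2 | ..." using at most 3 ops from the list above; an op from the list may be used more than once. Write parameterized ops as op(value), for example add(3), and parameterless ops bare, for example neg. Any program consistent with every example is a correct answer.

abs | mul(-9)

Check, running the answer program on each example:
  42 -> 42 -> -378
  -17 -> 17 -> -153
  -46 -> 46 -> -414
  10 -> 10 -> -90
  -43 -> 43 -> -387
  18 -> 18 -> -162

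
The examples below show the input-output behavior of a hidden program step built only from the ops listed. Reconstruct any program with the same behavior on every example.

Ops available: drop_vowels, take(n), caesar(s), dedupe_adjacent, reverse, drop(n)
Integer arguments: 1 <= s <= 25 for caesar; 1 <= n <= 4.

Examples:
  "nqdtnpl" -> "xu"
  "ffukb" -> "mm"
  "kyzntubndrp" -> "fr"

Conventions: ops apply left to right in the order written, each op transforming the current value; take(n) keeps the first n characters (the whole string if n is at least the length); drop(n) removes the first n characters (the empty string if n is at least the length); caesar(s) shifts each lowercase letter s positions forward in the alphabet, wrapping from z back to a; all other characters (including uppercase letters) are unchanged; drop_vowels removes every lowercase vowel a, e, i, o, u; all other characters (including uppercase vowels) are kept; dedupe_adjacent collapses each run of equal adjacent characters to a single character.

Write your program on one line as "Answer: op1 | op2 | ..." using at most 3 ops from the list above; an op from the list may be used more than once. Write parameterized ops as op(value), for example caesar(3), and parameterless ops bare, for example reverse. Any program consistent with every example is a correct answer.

take(2) | caesar(7) | reverse

Check, running the answer program on each example:
  "nqdtnpl" -> "nq" -> "ux" -> "xu"
  "ffukb" -> "ff" -> "mm" -> "mm"
  "kyzntubndrp" -> "ky" -> "rf" -> "fr"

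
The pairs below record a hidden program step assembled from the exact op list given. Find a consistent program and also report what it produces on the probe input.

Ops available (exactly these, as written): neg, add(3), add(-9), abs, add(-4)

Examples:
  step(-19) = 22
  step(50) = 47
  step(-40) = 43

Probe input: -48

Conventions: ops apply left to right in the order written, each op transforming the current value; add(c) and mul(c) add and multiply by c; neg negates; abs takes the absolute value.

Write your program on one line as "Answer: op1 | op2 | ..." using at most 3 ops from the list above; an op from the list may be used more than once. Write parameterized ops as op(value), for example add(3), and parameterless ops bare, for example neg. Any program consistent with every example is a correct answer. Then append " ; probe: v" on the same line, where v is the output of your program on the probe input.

neg | add(3) | abs ; probe: 51

Check, running the answer program on each example:
  -19 -> 19 -> 22 -> 22
  50 -> -50 -> -47 -> 47
  -40 -> 40 -> 43 -> 43
  probe: -48 -> 48 -> 51 -> 51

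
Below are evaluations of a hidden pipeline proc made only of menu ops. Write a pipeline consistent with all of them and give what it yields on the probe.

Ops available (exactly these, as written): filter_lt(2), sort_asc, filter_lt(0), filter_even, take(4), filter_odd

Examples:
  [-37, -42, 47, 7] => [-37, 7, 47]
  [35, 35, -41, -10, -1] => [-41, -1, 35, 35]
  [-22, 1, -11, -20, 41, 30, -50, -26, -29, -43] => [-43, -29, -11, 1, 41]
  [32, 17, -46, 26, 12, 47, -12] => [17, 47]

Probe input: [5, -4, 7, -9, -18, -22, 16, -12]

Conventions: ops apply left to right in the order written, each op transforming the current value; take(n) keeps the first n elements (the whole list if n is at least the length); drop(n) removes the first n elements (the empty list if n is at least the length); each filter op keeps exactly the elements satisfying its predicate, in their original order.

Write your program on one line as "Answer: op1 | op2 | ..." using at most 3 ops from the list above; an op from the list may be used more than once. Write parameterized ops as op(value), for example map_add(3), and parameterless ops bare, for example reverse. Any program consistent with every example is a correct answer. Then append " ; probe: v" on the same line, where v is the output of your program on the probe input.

filter_odd | sort_asc ; probe: [-9, 5, 7]

Check, running the answer program on each example:
  [-37, -42, 47, 7] -> [-37, 47, 7] -> [-37, 7, 47]
  [35, 35, -41, -10, -1] -> [35, 35, -41, -1] -> [-41, -1, 35, 35]
  [-22, 1, -11, -20, 41, 30, -50, -26, -29, -43] -> [1, -11, 41, -29, -43] -> [-43, -29, -11, 1, 41]
  [32, 17, -46, 26, 12, 47, -12] -> [17, 47] -> [17, 47]
  probe: [5, -4, 7, -9, -18, -22, 16, -12] -> [5, 7, -9] -> [-9, 5, 7]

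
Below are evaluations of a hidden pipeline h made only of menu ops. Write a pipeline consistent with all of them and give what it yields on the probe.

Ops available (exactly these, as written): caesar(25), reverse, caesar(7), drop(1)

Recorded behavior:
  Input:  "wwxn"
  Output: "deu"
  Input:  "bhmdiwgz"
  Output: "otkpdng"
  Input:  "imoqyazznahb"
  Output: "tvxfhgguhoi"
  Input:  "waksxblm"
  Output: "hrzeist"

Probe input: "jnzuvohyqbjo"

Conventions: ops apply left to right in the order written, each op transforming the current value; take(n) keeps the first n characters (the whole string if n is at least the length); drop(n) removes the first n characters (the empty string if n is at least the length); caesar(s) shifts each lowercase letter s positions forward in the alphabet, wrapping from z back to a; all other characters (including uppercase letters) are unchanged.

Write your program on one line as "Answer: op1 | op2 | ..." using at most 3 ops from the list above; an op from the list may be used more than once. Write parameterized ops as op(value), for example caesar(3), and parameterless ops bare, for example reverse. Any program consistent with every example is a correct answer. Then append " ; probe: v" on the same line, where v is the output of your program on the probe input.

caesar(7) | drop(1) ; probe: "ugbcvofxiqv"

Check, running the answer program on each example:
  "wwxn" -> "ddeu" -> "deu"
  "bhmdiwgz" -> "iotkpdng" -> "otkpdng"
  "imoqyazznahb" -> "ptvxfhgguhoi" -> "tvxfhgguhoi"
  "waksxblm" -> "dhrzeist" -> "hrzeist"
  probe: "jnzuvohyqbjo" -> "qugbcvofxiqv" -> "ugbcvofxiqv"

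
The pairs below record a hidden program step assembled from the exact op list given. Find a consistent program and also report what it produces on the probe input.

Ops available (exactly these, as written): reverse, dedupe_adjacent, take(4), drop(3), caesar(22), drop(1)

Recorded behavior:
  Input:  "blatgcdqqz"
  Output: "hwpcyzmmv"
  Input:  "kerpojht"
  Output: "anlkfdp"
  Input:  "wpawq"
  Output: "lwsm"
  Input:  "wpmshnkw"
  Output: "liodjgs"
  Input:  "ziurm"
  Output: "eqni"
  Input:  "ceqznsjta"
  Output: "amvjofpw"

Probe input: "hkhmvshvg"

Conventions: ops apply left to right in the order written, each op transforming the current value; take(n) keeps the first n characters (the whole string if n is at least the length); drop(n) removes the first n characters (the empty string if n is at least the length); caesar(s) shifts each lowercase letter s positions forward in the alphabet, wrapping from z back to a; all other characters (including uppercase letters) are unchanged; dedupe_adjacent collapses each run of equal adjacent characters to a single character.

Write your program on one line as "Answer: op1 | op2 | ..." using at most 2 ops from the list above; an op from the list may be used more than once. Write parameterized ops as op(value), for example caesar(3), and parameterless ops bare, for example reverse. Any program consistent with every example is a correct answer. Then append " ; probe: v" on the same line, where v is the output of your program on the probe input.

caesar(22) | drop(1) ; probe: "gdirodrc"

Check, running the answer program on each example:
  "blatgcdqqz" -> "xhwpcyzmmv" -> "hwpcyzmmv"
  "kerpojht" -> "ganlkfdp" -> "anlkfdp"
  "wpawq" -> "slwsm" -> "lwsm"
  "wpmshnkw" -> "sliodjgs" -> "liodjgs"
  "ziurm" -> "veqni" -> "eqni"
  "ceqznsjta" -> "yamvjofpw" -> "amvjofpw"
  probe: "hkhmvshvg" -> "dgdirodrc" -> "gdirodrc"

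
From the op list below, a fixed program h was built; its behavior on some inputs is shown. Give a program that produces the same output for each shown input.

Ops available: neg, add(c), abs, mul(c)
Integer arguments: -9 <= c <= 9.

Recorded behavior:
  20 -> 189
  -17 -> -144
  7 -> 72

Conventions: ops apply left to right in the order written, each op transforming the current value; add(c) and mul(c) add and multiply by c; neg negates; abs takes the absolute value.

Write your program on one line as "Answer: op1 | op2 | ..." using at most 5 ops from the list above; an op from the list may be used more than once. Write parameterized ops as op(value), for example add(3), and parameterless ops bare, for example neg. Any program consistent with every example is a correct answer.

neg | add(-1) | neg | mul(9)

Check, running the answer program on each example:
  20 -> -20 -> -21 -> 21 -> 189
  -17 -> 17 -> 16 -> -16 -> -144
  7 -> -7 -> -8 -> 8 -> 72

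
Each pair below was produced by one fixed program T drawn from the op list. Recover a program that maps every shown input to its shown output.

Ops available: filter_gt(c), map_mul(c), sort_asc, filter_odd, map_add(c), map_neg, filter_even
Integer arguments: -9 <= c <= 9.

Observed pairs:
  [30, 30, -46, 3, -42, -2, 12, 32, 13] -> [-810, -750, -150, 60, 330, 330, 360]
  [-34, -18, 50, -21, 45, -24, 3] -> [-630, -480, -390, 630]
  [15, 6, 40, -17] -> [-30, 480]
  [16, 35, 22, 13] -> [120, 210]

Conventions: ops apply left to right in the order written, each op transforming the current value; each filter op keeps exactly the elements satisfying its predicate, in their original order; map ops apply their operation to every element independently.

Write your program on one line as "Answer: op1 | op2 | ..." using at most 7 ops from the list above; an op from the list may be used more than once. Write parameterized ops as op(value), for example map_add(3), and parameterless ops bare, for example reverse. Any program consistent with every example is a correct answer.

filter_even | sort_asc | map_add(-9) | map_mul(-5) | map_add(-5) | map_mul(-3)

Check, running the answer program on each example:
  [30, 30, -46, 3, -42, -2, 12, 32, 13] -> [30, 30, -46, -42, -2, 12, 32] -> [-46, -42, -2, 12, 30, 30, 32] -> [-55, -51, -11, 3, 21, 21, 23] -> [275, 255, 55, -15, -105, -105, -115] -> [270, 250, 50, -20, -110, -110, -120] -> [-810, -750, -150, 60, 330, 330, 360]
  [-34, -18, 50, -21, 45, -24, 3] -> [-34, -18, 50, -24] -> [-34, -24, -18, 50] -> [-43, -33, -27, 41] -> [215, 165, 135, -205] -> [210, 160, 130, -210] -> [-630, -480, -390, 630]
  [15, 6, 40, -17] -> [6, 40] -> [6, 40] -> [-3, 31] -> [15, -155] -> [10, -160] -> [-30, 480]
  [16, 35, 22, 13] -> [16, 22] -> [16, 22] -> [7, 13] -> [-35, -65] -> [-40, -70] -> [120, 210]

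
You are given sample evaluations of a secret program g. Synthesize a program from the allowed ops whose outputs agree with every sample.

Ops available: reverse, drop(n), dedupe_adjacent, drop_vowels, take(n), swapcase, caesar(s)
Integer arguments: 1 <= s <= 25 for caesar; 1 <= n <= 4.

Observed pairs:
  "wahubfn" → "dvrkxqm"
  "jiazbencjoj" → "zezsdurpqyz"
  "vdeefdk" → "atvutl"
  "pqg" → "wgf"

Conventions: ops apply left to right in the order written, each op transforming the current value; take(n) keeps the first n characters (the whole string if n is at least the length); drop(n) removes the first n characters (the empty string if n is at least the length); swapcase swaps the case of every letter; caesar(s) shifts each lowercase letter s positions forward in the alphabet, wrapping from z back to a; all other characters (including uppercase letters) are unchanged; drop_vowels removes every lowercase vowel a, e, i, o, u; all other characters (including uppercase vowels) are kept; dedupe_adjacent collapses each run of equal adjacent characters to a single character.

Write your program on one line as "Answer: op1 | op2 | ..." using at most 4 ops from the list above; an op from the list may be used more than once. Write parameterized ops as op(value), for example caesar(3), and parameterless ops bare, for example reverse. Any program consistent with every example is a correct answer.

caesar(25) | caesar(17) | dedupe_adjacent | reverse

Check, running the answer program on each example:
  "wahubfn" -> "vzgtaem" -> "mqxkrvd" -> "mqxkrvd" -> "dvrkxqm"
  "jiazbencjoj" -> "ihzyadmbini" -> "zyqprudszez" -> "zyqprudszez" -> "zezsdurpqyz"
  "vdeefdk" -> "ucddecj" -> "ltuuvta" -> "ltuvta" -> "atvutl"
  "pqg" -> "opf" -> "fgw" -> "fgw" -> "wgf"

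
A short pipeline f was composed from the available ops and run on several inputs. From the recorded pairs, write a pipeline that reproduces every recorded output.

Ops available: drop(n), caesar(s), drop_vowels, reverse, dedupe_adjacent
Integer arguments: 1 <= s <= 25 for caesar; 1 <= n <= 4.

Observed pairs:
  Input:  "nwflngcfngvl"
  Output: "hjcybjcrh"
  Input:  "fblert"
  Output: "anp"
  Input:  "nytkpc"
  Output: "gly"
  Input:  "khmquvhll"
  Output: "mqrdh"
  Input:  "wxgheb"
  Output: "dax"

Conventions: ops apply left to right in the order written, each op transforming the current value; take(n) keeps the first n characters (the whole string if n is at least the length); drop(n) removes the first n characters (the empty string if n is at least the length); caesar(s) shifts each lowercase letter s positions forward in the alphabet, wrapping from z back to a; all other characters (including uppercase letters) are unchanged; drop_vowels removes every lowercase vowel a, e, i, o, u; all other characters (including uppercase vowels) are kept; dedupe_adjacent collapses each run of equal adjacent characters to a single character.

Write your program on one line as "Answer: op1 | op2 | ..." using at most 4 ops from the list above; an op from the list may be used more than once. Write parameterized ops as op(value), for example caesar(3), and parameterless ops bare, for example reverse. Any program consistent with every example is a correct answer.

drop(2) | drop(1) | caesar(22) | dedupe_adjacent

Check, running the answer program on each example:
  "nwflngcfngvl" -> "flngcfngvl" -> "lngcfngvl" -> "hjcybjcrh" -> "hjcybjcrh"
  "fblert" -> "lert" -> "ert" -> "anp" -> "anp"
  "nytkpc" -> "tkpc" -> "kpc" -> "gly" -> "gly"
  "khmquvhll" -> "mquvhll" -> "quvhll" -> "mqrdhh" -> "mqrdh"
  "wxgheb" -> "gheb" -> "heb" -> "dax" -> "dax"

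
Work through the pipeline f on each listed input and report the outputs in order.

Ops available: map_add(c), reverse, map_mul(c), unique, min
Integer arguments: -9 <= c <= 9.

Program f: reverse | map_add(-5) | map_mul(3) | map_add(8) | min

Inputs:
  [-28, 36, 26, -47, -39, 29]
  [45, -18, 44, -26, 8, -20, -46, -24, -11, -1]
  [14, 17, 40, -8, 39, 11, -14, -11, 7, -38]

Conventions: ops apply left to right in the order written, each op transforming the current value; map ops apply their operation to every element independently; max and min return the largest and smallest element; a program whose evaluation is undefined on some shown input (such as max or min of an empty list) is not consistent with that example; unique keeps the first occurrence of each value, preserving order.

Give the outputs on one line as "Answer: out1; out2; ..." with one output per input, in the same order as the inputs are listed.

Execution, op by op:
  [-28, 36, 26, -47, -39, 29] -> [29, -39, -47, 26, 36, -28] -> [24, -44, -52, 21, 31, -33] -> [72, -132, -156, 63, 93, -99] -> [80, -124, -148, 71, 101, -91] -> -148
  [45, -18, 44, -26, 8, -20, -46, -24, -11, -1] -> [-1, -11, -24, -46, -20, 8, -26, 44, -18, 45] -> [-6, -16, -29, -51, -25, 3, -31, 39, -23, 40] -> [-18, -48, -87, -153, -75, 9, -93, 117, -69, 120] -> [-10, -40, -79, -145, -67, 17, -85, 125, -61, 128] -> -145
  [14, 17, 40, -8, 39, 11, -14, -11, 7, -38] -> [-38, 7, -11, -14, 11, 39, -8, 40, 17, 14] -> [-43, 2, -16, -19, 6, 34, -13, 35, 12, 9] -> [-129, 6, -48, -57, 18, 102, -39, 105, 36, 27] -> [-121, 14, -40, -49, 26, 110, -31, 113, 44, 35] -> -121

-148; -145; -121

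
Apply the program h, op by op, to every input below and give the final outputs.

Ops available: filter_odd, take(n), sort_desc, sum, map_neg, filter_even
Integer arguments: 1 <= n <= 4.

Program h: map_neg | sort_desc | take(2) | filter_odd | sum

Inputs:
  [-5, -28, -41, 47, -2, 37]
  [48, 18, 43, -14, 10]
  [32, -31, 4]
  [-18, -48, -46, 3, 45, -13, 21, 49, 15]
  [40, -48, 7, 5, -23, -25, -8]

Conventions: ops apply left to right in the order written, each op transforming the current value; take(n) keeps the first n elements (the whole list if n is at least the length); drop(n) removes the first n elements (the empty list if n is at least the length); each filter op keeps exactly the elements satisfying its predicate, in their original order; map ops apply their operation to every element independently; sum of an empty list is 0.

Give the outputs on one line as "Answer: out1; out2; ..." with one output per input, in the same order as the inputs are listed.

41; 0; 31; 0; 25

Execution, op by op:
  [-5, -28, -41, 47, -2, 37] -> [5, 28, 41, -47, 2, -37] -> [41, 28, 5, 2, -37, -47] -> [41, 28] -> [41] -> 41
  [48, 18, 43, -14, 10] -> [-48, -18, -43, 14, -10] -> [14, -10, -18, -43, -48] -> [14, -10] -> [] -> 0
  [32, -31, 4] -> [-32, 31, -4] -> [31, -4, -32] -> [31, -4] -> [31] -> 31
  [-18, -48, -46, 3, 45, -13, 21, 49, 15] -> [18, 48, 46, -3, -45, 13, -21, -49, -15] -> [48, 46, 18, 13, -3, -15, -21, -45, -49] -> [48, 46] -> [] -> 0
  [40, -48, 7, 5, -23, -25, -8] -> [-40, 48, -7, -5, 23, 25, 8] -> [48, 25, 23, 8, -5, -7, -40] -> [48, 25] -> [25] -> 25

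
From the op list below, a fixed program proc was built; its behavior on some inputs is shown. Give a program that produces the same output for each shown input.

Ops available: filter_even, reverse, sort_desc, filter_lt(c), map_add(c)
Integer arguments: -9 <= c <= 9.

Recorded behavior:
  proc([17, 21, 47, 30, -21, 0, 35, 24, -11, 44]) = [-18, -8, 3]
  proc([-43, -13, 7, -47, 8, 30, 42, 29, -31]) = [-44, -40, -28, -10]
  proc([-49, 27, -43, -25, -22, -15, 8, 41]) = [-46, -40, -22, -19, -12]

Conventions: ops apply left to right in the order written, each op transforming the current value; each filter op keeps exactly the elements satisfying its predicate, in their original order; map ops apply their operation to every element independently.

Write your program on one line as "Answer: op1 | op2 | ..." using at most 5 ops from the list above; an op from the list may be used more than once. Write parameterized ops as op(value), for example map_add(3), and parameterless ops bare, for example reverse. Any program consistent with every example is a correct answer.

sort_desc | reverse | map_add(3) | filter_lt(5)

Check, running the answer program on each example:
  [17, 21, 47, 30, -21, 0, 35, 24, -11, 44] -> [47, 44, 35, 30, 24, 21, 17, 0, -11, -21] -> [-21, -11, 0, 17, 21, 24, 30, 35, 44, 47] -> [-18, -8, 3, 20, 24, 27, 33, 38, 47, 50] -> [-18, -8, 3]
  [-43, -13, 7, -47, 8, 30, 42, 29, -31] -> [42, 30, 29, 8, 7, -13, -31, -43, -47] -> [-47, -43, -31, -13, 7, 8, 29, 30, 42] -> [-44, -40, -28, -10, 10, 11, 32, 33, 45] -> [-44, -40, -28, -10]
  [-49, 27, -43, -25, -22, -15, 8, 41] -> [41, 27, 8, -15, -22, -25, -43, -49] -> [-49, -43, -25, -22, -15, 8, 27, 41] -> [-46, -40, -22, -19, -12, 11, 30, 44] -> [-46, -40, -22, -19, -12]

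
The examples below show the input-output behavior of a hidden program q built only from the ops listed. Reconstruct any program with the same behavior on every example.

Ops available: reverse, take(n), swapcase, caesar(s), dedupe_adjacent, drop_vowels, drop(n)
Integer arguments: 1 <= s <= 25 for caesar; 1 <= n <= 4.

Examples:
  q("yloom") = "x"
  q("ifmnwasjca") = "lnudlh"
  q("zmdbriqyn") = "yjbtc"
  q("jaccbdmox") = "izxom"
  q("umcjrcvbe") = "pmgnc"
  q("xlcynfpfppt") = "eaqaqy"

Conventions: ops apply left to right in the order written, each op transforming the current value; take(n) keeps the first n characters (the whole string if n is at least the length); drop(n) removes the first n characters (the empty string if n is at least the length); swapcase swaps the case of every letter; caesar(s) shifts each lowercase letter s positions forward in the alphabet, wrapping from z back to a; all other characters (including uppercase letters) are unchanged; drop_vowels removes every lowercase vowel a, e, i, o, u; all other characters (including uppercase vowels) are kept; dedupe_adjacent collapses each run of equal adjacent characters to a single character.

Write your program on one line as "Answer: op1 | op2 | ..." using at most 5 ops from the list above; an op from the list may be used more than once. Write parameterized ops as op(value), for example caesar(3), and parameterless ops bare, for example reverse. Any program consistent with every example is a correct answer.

drop(4) | reverse | dedupe_adjacent | caesar(11)

Check, running the answer program on each example:
  "yloom" -> "m" -> "m" -> "m" -> "x"
  "ifmnwasjca" -> "wasjca" -> "acjsaw" -> "acjsaw" -> "lnudlh"
  "zmdbriqyn" -> "riqyn" -> "nyqir" -> "nyqir" -> "yjbtc"
  "jaccbdmox" -> "bdmox" -> "xomdb" -> "xomdb" -> "izxom"
  "umcjrcvbe" -> "rcvbe" -> "ebvcr" -> "ebvcr" -> "pmgnc"
  "xlcynfpfppt" -> "nfpfppt" -> "tppfpfn" -> "tpfpfn" -> "eaqaqy"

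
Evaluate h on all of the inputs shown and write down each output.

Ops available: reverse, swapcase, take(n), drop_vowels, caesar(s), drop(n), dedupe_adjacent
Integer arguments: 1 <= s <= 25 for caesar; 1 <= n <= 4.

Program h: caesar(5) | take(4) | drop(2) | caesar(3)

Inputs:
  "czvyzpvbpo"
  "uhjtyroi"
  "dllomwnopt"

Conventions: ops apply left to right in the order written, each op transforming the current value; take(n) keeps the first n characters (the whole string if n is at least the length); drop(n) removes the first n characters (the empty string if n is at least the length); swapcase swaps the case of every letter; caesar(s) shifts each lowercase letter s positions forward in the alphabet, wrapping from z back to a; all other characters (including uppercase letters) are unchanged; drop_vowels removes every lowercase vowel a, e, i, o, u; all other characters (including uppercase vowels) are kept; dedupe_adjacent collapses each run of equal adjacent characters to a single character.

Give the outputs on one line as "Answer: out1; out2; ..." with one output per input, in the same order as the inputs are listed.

Execution, op by op:
  "czvyzpvbpo" -> "headeuagut" -> "head" -> "ad" -> "dg"
  "uhjtyroi" -> "zmoydwtn" -> "zmoy" -> "oy" -> "rb"
  "dllomwnopt" -> "iqqtrbstuy" -> "iqqt" -> "qt" -> "tw"

"dg"; "rb"; "tw"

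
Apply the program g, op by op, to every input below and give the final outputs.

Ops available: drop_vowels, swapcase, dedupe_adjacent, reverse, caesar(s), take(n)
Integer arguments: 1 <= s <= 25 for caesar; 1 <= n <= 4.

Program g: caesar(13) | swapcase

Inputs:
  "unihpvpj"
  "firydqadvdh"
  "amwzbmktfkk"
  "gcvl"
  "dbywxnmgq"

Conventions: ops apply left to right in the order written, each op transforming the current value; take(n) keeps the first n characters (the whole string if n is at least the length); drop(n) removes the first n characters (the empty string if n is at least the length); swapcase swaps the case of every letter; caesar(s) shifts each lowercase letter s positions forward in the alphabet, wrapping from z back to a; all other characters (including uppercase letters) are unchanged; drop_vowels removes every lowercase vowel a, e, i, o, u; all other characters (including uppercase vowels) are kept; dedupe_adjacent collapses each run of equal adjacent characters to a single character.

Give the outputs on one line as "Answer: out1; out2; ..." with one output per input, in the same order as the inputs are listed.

"HAVUCICW"; "SVELQDNQIQU"; "NZJMOZXGSXX"; "TPIY"; "QOLJKAZTD"

Execution, op by op:
  "unihpvpj" -> "havucicw" -> "HAVUCICW"
  "firydqadvdh" -> "svelqdnqiqu" -> "SVELQDNQIQU"
  "amwzbmktfkk" -> "nzjmozxgsxx" -> "NZJMOZXGSXX"
  "gcvl" -> "tpiy" -> "TPIY"
  "dbywxnmgq" -> "qoljkaztd" -> "QOLJKAZTD"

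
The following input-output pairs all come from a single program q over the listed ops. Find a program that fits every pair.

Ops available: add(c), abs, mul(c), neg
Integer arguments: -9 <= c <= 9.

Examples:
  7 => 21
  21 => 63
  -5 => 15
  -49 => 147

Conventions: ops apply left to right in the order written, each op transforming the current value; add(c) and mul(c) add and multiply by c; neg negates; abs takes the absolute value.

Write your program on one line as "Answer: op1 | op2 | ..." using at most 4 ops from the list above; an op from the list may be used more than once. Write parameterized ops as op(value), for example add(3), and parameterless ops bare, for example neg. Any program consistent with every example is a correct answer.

neg | mul(3) | neg | abs

Check, running the answer program on each example:
  7 -> -7 -> -21 -> 21 -> 21
  21 -> -21 -> -63 -> 63 -> 63
  -5 -> 5 -> 15 -> -15 -> 15
  -49 -> 49 -> 147 -> -147 -> 147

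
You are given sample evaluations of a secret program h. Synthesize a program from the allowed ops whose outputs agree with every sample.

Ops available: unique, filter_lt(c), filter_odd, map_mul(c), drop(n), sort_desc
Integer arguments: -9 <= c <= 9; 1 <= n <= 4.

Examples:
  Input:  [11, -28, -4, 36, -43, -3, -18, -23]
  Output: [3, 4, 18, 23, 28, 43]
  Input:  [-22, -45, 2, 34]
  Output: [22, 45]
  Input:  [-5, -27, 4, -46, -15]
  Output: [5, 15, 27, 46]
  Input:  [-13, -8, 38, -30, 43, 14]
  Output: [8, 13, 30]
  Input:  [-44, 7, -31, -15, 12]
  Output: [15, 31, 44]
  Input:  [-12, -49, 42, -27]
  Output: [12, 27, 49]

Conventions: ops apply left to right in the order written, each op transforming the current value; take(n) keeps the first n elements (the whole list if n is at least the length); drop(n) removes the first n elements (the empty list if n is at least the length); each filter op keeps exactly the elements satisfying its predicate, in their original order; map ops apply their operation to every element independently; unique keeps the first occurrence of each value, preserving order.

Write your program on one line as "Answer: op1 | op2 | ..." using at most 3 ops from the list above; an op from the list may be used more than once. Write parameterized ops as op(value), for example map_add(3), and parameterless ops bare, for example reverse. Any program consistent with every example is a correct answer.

sort_desc | filter_lt(-2) | map_mul(-1)

Check, running the answer program on each example:
  [11, -28, -4, 36, -43, -3, -18, -23] -> [36, 11, -3, -4, -18, -23, -28, -43] -> [-3, -4, -18, -23, -28, -43] -> [3, 4, 18, 23, 28, 43]
  [-22, -45, 2, 34] -> [34, 2, -22, -45] -> [-22, -45] -> [22, 45]
  [-5, -27, 4, -46, -15] -> [4, -5, -15, -27, -46] -> [-5, -15, -27, -46] -> [5, 15, 27, 46]
  [-13, -8, 38, -30, 43, 14] -> [43, 38, 14, -8, -13, -30] -> [-8, -13, -30] -> [8, 13, 30]
  [-44, 7, -31, -15, 12] -> [12, 7, -15, -31, -44] -> [-15, -31, -44] -> [15, 31, 44]
  [-12, -49, 42, -27] -> [42, -12, -27, -49] -> [-12, -27, -49] -> [12, 27, 49]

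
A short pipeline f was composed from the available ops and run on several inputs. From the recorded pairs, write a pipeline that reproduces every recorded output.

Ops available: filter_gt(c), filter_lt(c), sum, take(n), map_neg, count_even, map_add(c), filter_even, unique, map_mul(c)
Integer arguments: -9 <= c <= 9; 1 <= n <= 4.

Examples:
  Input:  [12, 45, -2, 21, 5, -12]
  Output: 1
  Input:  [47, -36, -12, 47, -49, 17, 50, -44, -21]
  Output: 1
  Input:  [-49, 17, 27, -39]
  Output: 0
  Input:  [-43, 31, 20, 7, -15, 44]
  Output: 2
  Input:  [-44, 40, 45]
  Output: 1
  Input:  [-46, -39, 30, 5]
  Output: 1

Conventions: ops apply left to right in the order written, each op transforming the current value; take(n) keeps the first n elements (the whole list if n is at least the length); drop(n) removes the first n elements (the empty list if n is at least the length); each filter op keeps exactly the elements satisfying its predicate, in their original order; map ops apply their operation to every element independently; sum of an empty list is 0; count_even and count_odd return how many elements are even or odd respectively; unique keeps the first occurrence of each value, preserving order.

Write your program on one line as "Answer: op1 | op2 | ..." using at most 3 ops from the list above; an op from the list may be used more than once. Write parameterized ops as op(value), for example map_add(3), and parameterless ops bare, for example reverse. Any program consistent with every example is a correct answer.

filter_gt(-4) | filter_gt(0) | count_even

Check, running the answer program on each example:
  [12, 45, -2, 21, 5, -12] -> [12, 45, -2, 21, 5] -> [12, 45, 21, 5] -> 1
  [47, -36, -12, 47, -49, 17, 50, -44, -21] -> [47, 47, 17, 50] -> [47, 47, 17, 50] -> 1
  [-49, 17, 27, -39] -> [17, 27] -> [17, 27] -> 0
  [-43, 31, 20, 7, -15, 44] -> [31, 20, 7, 44] -> [31, 20, 7, 44] -> 2
  [-44, 40, 45] -> [40, 45] -> [40, 45] -> 1
  [-46, -39, 30, 5] -> [30, 5] -> [30, 5] -> 1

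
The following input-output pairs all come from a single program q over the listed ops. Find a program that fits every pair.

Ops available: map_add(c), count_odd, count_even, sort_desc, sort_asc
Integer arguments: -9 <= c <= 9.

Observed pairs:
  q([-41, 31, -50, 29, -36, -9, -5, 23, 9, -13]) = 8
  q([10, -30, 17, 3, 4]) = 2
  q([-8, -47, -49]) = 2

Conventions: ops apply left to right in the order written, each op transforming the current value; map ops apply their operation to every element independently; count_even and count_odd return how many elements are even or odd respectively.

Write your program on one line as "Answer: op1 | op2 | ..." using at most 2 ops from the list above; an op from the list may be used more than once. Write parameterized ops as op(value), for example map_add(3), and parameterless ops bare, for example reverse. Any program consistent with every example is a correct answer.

map_add(3) | count_even

Check, running the answer program on each example:
  [-41, 31, -50, 29, -36, -9, -5, 23, 9, -13] -> [-38, 34, -47, 32, -33, -6, -2, 26, 12, -10] -> 8
  [10, -30, 17, 3, 4] -> [13, -27, 20, 6, 7] -> 2
  [-8, -47, -49] -> [-5, -44, -46] -> 2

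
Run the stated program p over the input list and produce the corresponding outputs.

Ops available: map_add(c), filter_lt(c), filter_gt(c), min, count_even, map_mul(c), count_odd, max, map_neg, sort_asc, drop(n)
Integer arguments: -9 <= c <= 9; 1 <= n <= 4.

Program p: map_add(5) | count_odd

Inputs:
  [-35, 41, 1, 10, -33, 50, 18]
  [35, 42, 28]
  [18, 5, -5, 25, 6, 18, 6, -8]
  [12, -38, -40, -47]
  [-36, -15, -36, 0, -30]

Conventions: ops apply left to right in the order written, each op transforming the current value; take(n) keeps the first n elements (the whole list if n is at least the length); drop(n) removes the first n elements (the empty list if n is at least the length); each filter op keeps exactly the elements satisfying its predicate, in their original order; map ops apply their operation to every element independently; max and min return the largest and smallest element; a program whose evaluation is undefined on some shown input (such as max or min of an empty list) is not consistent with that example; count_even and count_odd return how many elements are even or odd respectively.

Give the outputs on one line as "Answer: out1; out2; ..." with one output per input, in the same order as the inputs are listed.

Execution, op by op:
  [-35, 41, 1, 10, -33, 50, 18] -> [-30, 46, 6, 15, -28, 55, 23] -> 3
  [35, 42, 28] -> [40, 47, 33] -> 2
  [18, 5, -5, 25, 6, 18, 6, -8] -> [23, 10, 0, 30, 11, 23, 11, -3] -> 5
  [12, -38, -40, -47] -> [17, -33, -35, -42] -> 3
  [-36, -15, -36, 0, -30] -> [-31, -10, -31, 5, -25] -> 4

3; 2; 5; 3; 4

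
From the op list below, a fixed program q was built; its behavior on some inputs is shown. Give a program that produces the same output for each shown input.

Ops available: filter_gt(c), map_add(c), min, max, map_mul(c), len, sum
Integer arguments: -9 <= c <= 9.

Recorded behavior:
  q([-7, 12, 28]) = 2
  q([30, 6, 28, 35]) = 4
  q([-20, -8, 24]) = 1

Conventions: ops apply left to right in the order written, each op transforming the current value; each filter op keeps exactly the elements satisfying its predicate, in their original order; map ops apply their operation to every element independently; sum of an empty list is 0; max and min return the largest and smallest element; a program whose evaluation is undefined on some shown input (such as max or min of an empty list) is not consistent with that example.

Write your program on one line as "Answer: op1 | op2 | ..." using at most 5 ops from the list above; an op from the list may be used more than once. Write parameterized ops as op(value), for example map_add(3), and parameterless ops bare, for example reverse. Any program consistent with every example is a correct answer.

filter_gt(-5) | map_add(9) | map_add(3) | len

Check, running the answer program on each example:
  [-7, 12, 28] -> [12, 28] -> [21, 37] -> [24, 40] -> 2
  [30, 6, 28, 35] -> [30, 6, 28, 35] -> [39, 15, 37, 44] -> [42, 18, 40, 47] -> 4
  [-20, -8, 24] -> [24] -> [33] -> [36] -> 1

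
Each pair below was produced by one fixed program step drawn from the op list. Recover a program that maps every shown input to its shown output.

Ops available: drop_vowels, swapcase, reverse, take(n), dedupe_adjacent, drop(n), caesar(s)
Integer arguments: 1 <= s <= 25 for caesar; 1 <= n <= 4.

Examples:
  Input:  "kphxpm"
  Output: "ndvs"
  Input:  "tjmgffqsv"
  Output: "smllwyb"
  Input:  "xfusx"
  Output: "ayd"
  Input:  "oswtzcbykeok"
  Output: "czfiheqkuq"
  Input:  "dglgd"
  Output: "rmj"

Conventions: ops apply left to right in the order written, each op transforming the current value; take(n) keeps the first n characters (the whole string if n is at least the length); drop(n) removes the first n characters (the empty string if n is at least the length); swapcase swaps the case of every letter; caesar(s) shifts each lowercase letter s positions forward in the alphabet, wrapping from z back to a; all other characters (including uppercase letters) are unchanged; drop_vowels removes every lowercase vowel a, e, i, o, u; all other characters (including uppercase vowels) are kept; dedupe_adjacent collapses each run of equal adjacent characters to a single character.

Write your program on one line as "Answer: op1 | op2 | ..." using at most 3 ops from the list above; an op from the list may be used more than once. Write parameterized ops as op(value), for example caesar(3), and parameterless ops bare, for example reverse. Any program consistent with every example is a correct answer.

drop(2) | caesar(16) | caesar(16)

Check, running the answer program on each example:
  "kphxpm" -> "hxpm" -> "xnfc" -> "ndvs"
  "tjmgffqsv" -> "mgffqsv" -> "cwvvgil" -> "smllwyb"
  "xfusx" -> "usx" -> "kin" -> "ayd"
  "oswtzcbykeok" -> "wtzcbykeok" -> "mjpsroauea" -> "czfiheqkuq"
  "dglgd" -> "lgd" -> "bwt" -> "rmj"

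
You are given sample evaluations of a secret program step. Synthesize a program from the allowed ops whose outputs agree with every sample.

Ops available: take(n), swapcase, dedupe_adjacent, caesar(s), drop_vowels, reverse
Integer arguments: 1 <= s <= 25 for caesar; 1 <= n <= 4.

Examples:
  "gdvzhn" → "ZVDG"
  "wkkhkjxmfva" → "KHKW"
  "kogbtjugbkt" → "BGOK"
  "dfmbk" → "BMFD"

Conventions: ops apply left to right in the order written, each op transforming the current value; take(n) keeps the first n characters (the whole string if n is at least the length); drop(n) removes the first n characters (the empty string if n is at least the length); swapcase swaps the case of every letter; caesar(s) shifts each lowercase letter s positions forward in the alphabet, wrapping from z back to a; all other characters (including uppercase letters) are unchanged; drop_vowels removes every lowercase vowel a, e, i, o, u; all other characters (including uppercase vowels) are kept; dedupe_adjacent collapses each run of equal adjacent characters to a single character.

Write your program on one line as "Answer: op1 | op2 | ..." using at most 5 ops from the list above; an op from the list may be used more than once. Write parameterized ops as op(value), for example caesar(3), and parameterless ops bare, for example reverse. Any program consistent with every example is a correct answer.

swapcase | dedupe_adjacent | take(4) | reverse

Check, running the answer program on each example:
  "gdvzhn" -> "GDVZHN" -> "GDVZHN" -> "GDVZ" -> "ZVDG"
  "wkkhkjxmfva" -> "WKKHKJXMFVA" -> "WKHKJXMFVA" -> "WKHK" -> "KHKW"
  "kogbtjugbkt" -> "KOGBTJUGBKT" -> "KOGBTJUGBKT" -> "KOGB" -> "BGOK"
  "dfmbk" -> "DFMBK" -> "DFMBK" -> "DFMB" -> "BMFD"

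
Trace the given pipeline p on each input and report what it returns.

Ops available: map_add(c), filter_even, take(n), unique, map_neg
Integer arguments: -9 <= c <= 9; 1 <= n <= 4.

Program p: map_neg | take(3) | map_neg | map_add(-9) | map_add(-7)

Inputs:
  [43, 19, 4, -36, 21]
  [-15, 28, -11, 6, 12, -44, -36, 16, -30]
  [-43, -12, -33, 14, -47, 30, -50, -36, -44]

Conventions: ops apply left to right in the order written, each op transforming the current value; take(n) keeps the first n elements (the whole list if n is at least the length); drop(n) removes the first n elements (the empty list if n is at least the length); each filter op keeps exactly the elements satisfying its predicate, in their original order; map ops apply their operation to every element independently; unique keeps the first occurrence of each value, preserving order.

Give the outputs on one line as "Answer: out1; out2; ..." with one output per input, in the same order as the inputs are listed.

[27, 3, -12]; [-31, 12, -27]; [-59, -28, -49]

Execution, op by op:
  [43, 19, 4, -36, 21] -> [-43, -19, -4, 36, -21] -> [-43, -19, -4] -> [43, 19, 4] -> [34, 10, -5] -> [27, 3, -12]
  [-15, 28, -11, 6, 12, -44, -36, 16, -30] -> [15, -28, 11, -6, -12, 44, 36, -16, 30] -> [15, -28, 11] -> [-15, 28, -11] -> [-24, 19, -20] -> [-31, 12, -27]
  [-43, -12, -33, 14, -47, 30, -50, -36, -44] -> [43, 12, 33, -14, 47, -30, 50, 36, 44] -> [43, 12, 33] -> [-43, -12, -33] -> [-52, -21, -42] -> [-59, -28, -49]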